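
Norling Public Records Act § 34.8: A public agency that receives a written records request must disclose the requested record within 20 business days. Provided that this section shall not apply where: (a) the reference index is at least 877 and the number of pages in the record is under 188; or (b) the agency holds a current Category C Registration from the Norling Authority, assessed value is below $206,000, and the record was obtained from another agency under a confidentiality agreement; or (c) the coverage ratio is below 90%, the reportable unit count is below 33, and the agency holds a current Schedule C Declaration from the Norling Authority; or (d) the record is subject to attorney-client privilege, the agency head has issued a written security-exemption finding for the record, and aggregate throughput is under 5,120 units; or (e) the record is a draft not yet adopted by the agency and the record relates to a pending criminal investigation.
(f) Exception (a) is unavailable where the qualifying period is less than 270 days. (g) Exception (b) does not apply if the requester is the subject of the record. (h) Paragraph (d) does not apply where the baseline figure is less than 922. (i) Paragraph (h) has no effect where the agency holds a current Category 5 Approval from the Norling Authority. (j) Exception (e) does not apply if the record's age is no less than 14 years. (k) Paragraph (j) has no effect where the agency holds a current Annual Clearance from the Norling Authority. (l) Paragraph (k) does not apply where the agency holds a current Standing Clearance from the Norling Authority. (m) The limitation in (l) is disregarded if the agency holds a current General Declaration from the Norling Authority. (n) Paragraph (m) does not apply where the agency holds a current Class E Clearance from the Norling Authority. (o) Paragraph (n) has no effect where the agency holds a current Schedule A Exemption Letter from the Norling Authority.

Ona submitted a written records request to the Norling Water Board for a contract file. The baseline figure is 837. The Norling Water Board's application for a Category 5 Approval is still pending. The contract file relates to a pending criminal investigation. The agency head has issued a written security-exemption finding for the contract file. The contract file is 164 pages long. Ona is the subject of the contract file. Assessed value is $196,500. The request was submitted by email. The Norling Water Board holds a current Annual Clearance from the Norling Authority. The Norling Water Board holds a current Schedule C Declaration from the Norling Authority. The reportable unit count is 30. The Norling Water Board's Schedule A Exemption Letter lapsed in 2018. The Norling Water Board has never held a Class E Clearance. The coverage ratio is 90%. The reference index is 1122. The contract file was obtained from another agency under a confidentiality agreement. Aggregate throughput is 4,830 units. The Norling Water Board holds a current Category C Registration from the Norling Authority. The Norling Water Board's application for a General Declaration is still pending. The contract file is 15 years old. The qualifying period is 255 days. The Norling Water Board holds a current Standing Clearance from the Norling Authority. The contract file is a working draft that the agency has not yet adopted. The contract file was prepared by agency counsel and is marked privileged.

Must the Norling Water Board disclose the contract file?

Exception (a)'s conditions are all satisfied: the reference index is 1,122, meeting the 877 threshold; the number of pages in the record is 164, under the 188 limit. But: (f) operates — the qualifying period is 255 days, less than the 270 days limit. Exception (a) does not apply.
Exception (b) is satisfied on its face — a current Category C Registration is held; assessed value is $196,500, below the $206,000 limit; the contract file was obtained under a confidentiality agreement. But: (g) applies — Ona is the subject of the contract file. Exception (b) does not apply.
Exception (c) fails — the coverage ratio is 90%, not below 90%.
Exception (d)'s conditions are all satisfied: the contract file is privileged; a written security-exemption finding has been issued; aggregate throughput is 4,830 units, under the 5,120 units limit. Turning to paragraphs (h)–(i): (h) operates — the baseline figure is 837, less than the 922 limit. (i) is not triggered (there is no Category 5 Approval in force), so (h) stands. So (d) is unavailable.
Exception (e): the contract file is an unadopted draft; the contract file relates to a pending investigation — every condition holds. But: (j) is engaged — the record's age is 15 years, meeting the 14 years threshold. (k) would limit (j) — a current Annual Clearance is held — but (l) sets (k) aside: (l) operates against (k): a current Standing Clearance is held. (m), which would lift (l), is not triggered — the General Declaration is not current. Exception (e) does not apply.
No exception displaces § 34.8.

Yes — the Norling Water Board must disclose the contract file.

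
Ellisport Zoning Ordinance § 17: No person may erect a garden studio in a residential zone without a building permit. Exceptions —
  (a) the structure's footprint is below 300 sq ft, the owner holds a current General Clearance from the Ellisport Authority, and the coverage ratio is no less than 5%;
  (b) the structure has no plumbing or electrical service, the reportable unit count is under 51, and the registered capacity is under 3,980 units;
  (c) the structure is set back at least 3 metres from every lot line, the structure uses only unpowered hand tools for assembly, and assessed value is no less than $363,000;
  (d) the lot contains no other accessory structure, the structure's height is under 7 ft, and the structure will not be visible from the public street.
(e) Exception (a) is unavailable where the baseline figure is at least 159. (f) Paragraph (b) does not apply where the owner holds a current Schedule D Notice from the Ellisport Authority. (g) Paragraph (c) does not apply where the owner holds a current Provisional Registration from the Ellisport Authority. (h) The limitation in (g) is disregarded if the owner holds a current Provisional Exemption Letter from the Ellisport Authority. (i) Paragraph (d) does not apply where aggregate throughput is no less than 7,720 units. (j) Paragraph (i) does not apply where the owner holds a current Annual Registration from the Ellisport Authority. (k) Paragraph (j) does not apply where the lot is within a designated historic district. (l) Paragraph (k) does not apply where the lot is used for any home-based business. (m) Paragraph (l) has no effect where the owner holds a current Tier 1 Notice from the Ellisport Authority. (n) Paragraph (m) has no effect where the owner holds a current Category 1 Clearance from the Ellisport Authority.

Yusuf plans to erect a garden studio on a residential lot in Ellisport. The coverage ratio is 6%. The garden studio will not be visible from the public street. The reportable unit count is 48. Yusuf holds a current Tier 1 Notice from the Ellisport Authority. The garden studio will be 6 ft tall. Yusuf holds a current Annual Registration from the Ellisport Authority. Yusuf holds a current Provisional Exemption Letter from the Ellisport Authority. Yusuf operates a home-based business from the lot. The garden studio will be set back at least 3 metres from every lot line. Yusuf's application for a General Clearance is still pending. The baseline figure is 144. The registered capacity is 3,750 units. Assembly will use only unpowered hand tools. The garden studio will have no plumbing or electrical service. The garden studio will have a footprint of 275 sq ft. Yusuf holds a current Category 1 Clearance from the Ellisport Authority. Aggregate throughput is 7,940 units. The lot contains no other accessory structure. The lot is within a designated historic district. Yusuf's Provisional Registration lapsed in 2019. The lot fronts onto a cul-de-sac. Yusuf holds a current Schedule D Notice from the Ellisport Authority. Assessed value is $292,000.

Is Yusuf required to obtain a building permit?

Exception (a) fails — no current General Clearance is held.
Exception (b): there is no plumbing or electrical service; the reportable unit count is 48, under the 51 limit; the registered capacity is 3,750 units, under the 3,980 units limit — every condition holds. But: (f) is triggered — a current Schedule D Notice is held. Exception (b) does not apply.
Exception (c) fails — assessed value is $292,000, short of $363,000.
Exception (d)'s conditions are all satisfied: the lot has no other accessory structure; the structure's height is 6 ft, under the 7 ft limit; the structure will not be visible from the street. Considering the limiting provisions: (i) would limit (d) — aggregate throughput is 7,940 units, meeting the 7,720 units threshold — but (j) sets (i) aside: (j) operates against (i): a current Annual Registration is held. (k) is triggered (the lot is in a historic district), but yields to (l): (l) is engaged — a home-based business operates on the lot. (m) would limit (l) — a current Tier 1 Notice is held — but (n) sets (m) aside: (n) is triggered — a current Category 1 Clearance is held. (d) remains available.

No — exception (d) applies; Yusuf does not need a building permit.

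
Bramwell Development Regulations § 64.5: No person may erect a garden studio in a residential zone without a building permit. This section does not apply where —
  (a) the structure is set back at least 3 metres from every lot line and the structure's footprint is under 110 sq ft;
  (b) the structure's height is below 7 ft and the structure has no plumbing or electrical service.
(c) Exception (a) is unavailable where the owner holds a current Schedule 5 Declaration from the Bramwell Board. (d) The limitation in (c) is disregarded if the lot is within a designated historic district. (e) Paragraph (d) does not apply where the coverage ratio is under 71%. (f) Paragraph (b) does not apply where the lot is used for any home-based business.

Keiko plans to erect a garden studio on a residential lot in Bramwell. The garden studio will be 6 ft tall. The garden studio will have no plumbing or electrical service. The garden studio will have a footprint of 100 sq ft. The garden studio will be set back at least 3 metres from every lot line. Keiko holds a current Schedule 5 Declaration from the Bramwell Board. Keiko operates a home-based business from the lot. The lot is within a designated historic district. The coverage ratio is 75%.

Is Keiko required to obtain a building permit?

All of (a)'s requirements are met (the setback is at least 3 m on every side; the structure's footprint is 100 sq ft, under the 110 sq ft limit). As to paragraphs (c)–(e): (c) operates (a current Schedule 5 Declaration is held), but is displaced by (d): (d) operates against (c): the lot is in a historic district. (e) is not engaged (the coverage ratio is 75%, not under 71%), so (d) stands. So (a) applies.
All of (b)'s requirements are met (the structure's height is 6 ft, below the 7 ft limit; there is no plumbing or electrical service). But: (f) is engaged — a home-based business operates on the lot. (b) is therefore removed.

No — exception (a) applies; Keiko does not need a building permit.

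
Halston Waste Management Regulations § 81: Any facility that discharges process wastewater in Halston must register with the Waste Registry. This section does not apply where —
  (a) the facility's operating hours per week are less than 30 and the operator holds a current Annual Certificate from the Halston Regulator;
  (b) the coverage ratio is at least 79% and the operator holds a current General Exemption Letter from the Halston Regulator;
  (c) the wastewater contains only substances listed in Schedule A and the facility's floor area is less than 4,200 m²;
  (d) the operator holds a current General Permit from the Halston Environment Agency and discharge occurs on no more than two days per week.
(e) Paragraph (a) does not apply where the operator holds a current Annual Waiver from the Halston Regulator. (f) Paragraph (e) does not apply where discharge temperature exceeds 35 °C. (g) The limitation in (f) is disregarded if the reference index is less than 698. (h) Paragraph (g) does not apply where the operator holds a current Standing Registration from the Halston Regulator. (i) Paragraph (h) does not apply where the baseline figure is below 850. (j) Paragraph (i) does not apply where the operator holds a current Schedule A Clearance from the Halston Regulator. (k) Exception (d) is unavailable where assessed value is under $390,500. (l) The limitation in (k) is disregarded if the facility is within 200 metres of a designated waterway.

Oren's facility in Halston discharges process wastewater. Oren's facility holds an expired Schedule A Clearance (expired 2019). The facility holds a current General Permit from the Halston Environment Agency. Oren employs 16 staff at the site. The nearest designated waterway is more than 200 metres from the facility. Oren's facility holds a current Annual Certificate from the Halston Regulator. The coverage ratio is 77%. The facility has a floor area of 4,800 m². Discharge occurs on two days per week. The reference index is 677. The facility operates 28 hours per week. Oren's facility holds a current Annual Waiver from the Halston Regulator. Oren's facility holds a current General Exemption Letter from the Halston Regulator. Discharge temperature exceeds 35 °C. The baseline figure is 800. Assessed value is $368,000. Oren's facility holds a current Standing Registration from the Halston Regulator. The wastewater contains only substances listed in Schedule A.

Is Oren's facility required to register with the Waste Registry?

Yes — Oren's facility must register with the Waste Registry.

All of (a)'s requirements are met (the facility's operating hours per week are 28, less than the 30 limit; a current Annual Certificate is held). But: (e) operates against (a): a current Annual Waiver is held. (f) operates (discharge temperature exceeds 35 °C), but yields to (g): (g) operates against (f): the reference index is 677, less than the 698 limit. (h) is triggered (a current Standing Registration is held), but is overridden by (i): (i) operates against (h): the baseline figure is 800, below the 850 limit. (j), which would lift (i), does not operate here — there is no Schedule A Clearance in force. So (a) is unavailable.
Exception (b) requires that the coverage ratio is at least 79%; but the coverage ratio is 77%, short of 79%, so (b) is unavailable.
Exception (c) does not apply: the facility's floor area is 4,800 m², not less than 4,200 m².
Exception (d)'s conditions are all satisfied: a current General Permit is held; discharge occurs on no more than two days per week. However, paragraphs (k)–(l) must be considered: (k) operates against (d): assessed value is $368,000, under the $390,500 limit. (l), which would lift (k), is not triggered — the facility is more than 200 m from any designated waterway. (d) is therefore removed.
No exception applies. The general rule governs.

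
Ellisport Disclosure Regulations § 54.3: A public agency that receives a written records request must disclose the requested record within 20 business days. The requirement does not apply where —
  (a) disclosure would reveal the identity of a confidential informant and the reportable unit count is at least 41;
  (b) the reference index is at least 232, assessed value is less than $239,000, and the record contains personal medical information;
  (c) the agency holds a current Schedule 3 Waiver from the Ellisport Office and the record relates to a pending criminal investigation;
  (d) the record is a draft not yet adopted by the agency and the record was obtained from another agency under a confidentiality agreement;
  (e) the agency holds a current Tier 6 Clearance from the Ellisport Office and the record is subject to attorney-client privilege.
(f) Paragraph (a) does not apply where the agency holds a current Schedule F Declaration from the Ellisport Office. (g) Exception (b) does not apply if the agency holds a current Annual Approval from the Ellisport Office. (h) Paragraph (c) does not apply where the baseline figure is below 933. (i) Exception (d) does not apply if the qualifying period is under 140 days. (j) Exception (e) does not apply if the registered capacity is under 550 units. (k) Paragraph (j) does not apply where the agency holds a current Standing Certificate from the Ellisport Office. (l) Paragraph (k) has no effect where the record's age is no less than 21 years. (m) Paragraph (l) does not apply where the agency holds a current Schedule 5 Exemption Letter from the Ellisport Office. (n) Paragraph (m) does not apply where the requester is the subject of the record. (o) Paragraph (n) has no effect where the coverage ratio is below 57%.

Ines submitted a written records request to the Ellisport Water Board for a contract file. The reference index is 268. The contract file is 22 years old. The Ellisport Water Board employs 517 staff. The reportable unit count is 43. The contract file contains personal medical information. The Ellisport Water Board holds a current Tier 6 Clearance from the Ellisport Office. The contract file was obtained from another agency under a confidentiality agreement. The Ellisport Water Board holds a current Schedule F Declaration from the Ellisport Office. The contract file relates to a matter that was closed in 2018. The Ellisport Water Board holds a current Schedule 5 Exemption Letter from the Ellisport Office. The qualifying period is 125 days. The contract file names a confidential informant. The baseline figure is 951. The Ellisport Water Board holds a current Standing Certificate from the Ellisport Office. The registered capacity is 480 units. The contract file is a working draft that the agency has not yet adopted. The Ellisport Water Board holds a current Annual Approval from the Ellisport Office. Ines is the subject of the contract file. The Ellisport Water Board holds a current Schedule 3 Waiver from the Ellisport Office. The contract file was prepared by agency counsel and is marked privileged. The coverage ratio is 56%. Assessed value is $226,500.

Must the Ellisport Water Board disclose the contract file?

No — exception (e) applies; the Ellisport Water Board is not required to disclose the contract file.

Exception (a): the contract file names a confidential informant; the reportable unit count is 43, meeting the 41 threshold — every condition holds. However, paragraph (f) must be considered: (f) operates against (a): a current Schedule F Declaration is held. (a) is therefore removed.
All of (b)'s requirements are met (the reference index is 268, meeting the 232 threshold; assessed value is $226,500, less than the $239,000 limit; the contract file contains personal medical information). Turning to paragraph (g): (g) is triggered — a current Annual Approval is held. So (b) is unavailable.
Exception (c) does not apply: the contract file relates to a closed matter.
Exception (d) is satisfied on its face — the contract file is an unadopted draft; the contract file was obtained under a confidentiality agreement. Turning to paragraph (i): (i) applies — the qualifying period is 125 days, under the 140 days limit. Exception (d) does not apply.
Exception (e) is satisfied on its face — a current Tier 6 Clearance is held; the contract file is privileged. Considering the limiting provisions: (j) would limit (e) — the registered capacity is 480 units, under the 550 units limit — but (k) sets (j) aside: (k) operates against (j): a current Standing Certificate is held. (l) is triggered (the record's age is 22 years, meeting the 21 years threshold), but is overridden by (m): (m) operates against (l): a current Schedule 5 Exemption Letter is held. (n) would limit (m) — Ines is the subject of the contract file — but (o) sets (n) aside: (o) is triggered — the coverage ratio is 56%, below the 57% limit. (e) remains available.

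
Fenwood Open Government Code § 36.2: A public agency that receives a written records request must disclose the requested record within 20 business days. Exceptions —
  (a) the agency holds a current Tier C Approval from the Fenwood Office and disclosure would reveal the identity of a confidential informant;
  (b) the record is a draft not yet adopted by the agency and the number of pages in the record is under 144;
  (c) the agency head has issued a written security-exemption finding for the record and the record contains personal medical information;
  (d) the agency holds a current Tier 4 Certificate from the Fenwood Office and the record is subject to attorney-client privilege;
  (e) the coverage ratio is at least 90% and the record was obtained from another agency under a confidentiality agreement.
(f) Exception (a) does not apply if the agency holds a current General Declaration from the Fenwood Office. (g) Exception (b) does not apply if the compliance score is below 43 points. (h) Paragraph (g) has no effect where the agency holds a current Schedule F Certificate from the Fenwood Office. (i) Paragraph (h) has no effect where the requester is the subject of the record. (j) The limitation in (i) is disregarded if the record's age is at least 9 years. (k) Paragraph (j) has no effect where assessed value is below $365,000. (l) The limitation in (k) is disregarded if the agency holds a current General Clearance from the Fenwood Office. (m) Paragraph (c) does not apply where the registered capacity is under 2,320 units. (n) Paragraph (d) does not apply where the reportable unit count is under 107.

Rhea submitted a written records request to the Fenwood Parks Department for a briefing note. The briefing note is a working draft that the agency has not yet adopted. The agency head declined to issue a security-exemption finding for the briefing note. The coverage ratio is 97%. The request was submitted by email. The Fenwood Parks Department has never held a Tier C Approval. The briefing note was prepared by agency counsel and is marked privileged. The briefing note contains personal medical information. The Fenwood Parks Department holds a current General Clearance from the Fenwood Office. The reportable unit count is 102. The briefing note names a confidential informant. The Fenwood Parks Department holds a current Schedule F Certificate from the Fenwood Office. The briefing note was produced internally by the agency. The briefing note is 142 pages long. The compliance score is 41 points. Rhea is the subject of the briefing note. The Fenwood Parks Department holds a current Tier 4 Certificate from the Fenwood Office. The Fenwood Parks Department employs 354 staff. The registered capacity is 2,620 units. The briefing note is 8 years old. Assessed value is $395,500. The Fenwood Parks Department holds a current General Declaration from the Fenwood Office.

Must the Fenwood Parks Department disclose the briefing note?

Yes — the Fenwood Parks Department must disclose the briefing note.

Exception (a) requires that the agency holds a current Tier C Approval from the Fenwood Office; but the Tier C Approval is not current, so (a) is unavailable.
Exception (b): the briefing note is an unadopted draft; the number of pages in the record is 142, under the 144 limit — every condition holds. But: (g) operates against (b): the compliance score is 41 points, below the 43 points limit. (h) would limit (g) — a current Schedule F Certificate is held — but (i) sets (h) aside: (i) operates — Rhea is the subject of the briefing note. (j) does not operate here (the record's age is 8 years, short of 9 years), so (i) stands. Exception (b) does not apply.
Exception (c) does not apply: the agency head declined to issue a security-exemption finding.
All of (d)'s requirements are met (a current Tier 4 Certificate is held; the briefing note is privileged). But: (n) operates against (d): the reportable unit count is 102, under the 107 limit. (d) is therefore removed.
Exception (e) requires that the record was obtained from another agency under a confidentiality agreement; but the briefing note was produced internally, so (e) is unavailable.
Every exception is unavailable, so the rule governs.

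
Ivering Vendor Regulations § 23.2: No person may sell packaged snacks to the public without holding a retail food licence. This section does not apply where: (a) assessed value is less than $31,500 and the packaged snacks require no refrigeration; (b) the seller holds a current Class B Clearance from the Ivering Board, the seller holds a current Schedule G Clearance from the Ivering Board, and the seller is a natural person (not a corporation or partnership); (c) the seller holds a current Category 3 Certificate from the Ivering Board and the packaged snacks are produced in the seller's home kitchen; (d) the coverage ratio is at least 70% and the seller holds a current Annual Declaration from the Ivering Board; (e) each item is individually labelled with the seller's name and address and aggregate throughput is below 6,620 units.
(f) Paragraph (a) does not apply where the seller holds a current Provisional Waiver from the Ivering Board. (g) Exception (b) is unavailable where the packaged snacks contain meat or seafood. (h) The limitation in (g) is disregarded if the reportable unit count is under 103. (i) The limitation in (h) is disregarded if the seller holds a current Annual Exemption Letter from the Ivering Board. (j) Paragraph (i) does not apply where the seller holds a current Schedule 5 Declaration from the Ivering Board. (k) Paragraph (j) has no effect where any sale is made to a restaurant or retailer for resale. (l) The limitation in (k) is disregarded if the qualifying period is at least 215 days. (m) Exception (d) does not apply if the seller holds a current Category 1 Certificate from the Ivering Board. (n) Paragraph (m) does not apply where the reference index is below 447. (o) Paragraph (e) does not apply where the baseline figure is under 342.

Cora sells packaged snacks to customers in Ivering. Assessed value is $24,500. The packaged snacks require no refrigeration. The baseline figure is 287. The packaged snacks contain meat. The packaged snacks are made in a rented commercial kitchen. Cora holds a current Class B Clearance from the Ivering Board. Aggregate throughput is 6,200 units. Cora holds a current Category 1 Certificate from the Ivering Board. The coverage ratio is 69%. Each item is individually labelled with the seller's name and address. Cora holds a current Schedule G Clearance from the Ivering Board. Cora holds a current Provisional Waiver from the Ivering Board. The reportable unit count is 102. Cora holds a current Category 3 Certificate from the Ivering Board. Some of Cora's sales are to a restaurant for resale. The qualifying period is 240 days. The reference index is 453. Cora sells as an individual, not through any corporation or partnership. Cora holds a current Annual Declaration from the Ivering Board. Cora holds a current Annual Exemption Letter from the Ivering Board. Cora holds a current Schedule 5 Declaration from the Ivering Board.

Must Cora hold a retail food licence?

No — exception (b) applies; Cora is not required to hold a retail food licence.

Exception (a)'s conditions are all satisfied: assessed value is $24,500, less than the $31,500 limit; the packaged snacks are shelf-stable. But applying paragraph (f): (f) operates against (a): a current Provisional Waiver is held. So (a) is unavailable.
Exception (b) is satisfied on its face — a current Class B Clearance is held; a current Schedule G Clearance is held; the seller is a natural person. Applying paragraphs (g)–(l): (g) is engaged (the packaged snacks contain meat), but yields to (h): (h) is triggered — the reportable unit count is 102, under the 103 limit. (i) applies (a current Annual Exemption Letter is held), but yields to (j): (j) applies — a current Schedule 5 Declaration is held. (k) would limit (j) — some sales are to a restaurant for resale — but (l) sets (k) aside: (l) operates against (k): the qualifying period is 240 days, meeting the 215 days threshold. Exception (b) stands.
Exception (c) fails — the packaged snacks are made in a commercial kitchen, not a home kitchen.
Exception (d) fails — the coverage ratio is 69%, short of 70%.
Exception (e): items are individually labelled; aggregate throughput is 6,200 units, below the 6,620 units limit — every condition holds. But: (o) operates against (e): the baseline figure is 287, under the 342 limit. Exception (e) does not apply.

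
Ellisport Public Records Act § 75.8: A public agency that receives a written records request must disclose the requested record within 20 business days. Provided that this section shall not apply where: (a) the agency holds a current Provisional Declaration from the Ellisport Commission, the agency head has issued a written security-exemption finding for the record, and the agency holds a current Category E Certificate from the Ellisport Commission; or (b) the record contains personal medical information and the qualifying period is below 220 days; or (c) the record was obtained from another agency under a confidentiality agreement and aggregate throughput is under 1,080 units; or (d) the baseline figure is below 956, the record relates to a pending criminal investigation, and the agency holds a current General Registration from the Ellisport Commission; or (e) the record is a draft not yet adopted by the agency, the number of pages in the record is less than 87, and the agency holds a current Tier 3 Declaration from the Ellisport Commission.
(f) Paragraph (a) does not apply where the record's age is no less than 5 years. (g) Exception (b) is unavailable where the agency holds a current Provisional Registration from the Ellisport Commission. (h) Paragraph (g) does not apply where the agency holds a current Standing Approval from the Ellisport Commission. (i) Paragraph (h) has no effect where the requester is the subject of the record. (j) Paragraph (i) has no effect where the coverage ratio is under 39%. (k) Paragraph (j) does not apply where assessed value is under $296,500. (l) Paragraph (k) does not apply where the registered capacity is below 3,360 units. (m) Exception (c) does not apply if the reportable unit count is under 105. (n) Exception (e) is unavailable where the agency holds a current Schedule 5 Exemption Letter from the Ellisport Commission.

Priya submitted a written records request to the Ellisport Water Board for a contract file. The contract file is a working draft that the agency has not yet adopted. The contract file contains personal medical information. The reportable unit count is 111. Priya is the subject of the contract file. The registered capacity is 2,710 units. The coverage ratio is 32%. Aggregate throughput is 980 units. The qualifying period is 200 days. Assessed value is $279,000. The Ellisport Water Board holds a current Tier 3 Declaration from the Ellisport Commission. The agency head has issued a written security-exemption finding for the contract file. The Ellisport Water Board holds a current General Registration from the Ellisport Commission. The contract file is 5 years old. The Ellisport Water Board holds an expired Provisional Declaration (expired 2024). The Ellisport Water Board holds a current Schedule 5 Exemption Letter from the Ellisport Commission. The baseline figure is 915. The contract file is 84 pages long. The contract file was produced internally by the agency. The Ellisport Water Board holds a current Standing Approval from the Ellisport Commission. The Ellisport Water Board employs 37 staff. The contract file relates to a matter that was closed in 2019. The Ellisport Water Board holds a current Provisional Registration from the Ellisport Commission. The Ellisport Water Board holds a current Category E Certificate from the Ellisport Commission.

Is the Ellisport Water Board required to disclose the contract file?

Exception (a) fails — there is no Provisional Declaration in force.
Exception (b): the contract file contains personal medical information; the qualifying period is 200 days, below the 220 days limit — every condition holds. As to paragraphs (g)–(l): (g) would limit (b) — a current Provisional Registration is held — but (h) sets (g) aside: (h) applies — a current Standing Approval is held. (i) would limit (h) — Priya is the subject of the contract file — but (j) sets (i) aside: (j) operates against (i): the coverage ratio is 32%, under the 39% limit. (k) would limit (j) — assessed value is $279,000, under the $296,500 limit — but (l) sets (k) aside: (l) is triggered — the registered capacity is 2,710 units, below the 3,360 units limit. So (b) applies.
Exception (c) fails — the contract file was produced internally.
Exception (d) requires that the record relates to a pending criminal investigation; but the contract file relates to a closed matter, so (d) is unavailable.
All of (e)'s requirements are met (the contract file is an unadopted draft; the number of pages in the record is 84, less than the 87 limit; a current Tier 3 Declaration is held). Turning to paragraph (n): (n) operates against (e): a current Schedule 5 Exemption Letter is held. (e) is therefore removed.

No — exception (b) applies; the Ellisport Water Board is not required to disclose the contract file.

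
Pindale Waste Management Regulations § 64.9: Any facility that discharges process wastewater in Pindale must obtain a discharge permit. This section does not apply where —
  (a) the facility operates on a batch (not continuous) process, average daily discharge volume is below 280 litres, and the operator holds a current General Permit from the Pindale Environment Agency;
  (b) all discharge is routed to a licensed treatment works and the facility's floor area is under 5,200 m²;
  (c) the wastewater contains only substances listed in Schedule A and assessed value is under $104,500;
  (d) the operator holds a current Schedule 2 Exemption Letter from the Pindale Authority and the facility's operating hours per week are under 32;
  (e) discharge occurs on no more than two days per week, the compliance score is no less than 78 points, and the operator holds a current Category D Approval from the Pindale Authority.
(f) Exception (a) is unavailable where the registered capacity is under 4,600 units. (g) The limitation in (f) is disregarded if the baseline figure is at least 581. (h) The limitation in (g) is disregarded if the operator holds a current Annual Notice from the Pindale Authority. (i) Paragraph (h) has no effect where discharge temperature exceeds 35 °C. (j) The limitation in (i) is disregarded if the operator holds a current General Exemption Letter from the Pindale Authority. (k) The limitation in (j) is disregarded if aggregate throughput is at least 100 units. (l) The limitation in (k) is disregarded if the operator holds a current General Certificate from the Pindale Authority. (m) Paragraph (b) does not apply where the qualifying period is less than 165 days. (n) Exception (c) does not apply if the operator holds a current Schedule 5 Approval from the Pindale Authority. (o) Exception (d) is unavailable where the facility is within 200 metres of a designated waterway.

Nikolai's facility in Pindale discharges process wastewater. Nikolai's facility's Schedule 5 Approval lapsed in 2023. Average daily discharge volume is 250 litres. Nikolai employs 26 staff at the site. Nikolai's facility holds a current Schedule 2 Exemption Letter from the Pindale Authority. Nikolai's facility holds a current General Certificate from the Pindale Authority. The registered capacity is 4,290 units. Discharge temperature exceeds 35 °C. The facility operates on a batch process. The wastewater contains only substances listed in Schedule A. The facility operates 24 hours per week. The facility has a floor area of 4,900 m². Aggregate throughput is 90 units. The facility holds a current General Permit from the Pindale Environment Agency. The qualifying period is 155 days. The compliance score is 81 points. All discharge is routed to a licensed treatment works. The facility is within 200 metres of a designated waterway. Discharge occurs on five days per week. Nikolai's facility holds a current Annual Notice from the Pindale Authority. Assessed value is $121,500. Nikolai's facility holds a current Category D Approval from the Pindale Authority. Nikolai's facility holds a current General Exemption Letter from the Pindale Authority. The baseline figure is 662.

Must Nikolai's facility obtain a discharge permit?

Yes — Nikolai's facility must obtain a discharge permit.

All of (a)'s requirements are met (the facility operates on a batch process; average daily discharge volume is 250 litres, below the 280 litres limit; a current General Permit is held). Turning to paragraphs (f)–(l): (f) operates — the registered capacity is 4,290 units, under the 4,600 units limit. (g) is triggered (the baseline figure is 662, meeting the 581 threshold), but yields to (h): (h) applies — a current Annual Notice is held. (i) applies (discharge temperature exceeds 35 °C), but is itself disapplied by (j): (j) operates against (i): a current General Exemption Letter is held. (k) is inapplicable (aggregate throughput is 90 units, short of 100 units), so (j) stands. Exception (a) does not apply.
Exception (b): discharge is routed to a licensed treatment works; the facility's floor area is 4,900 m², under the 5,200 m² limit — every condition holds. Turning to paragraph (m): (m) operates against (b): the qualifying period is 155 days, less than the 165 days limit. Exception (b) does not apply.
Exception (c) requires that assessed value is under $104,500; but assessed value is $121,500, not under $104,500, so (c) is unavailable.
Exception (d): a current Schedule 2 Exemption Letter is held; the facility's operating hours per week are 24, under the 32 limit — every condition holds. Turning to paragraph (o): (o) operates against (d): the facility is within 200 m of a designated waterway. (d) is therefore removed.
Exception (e) does not apply: discharge occurs on five days per week.
No exception applies. The general rule governs.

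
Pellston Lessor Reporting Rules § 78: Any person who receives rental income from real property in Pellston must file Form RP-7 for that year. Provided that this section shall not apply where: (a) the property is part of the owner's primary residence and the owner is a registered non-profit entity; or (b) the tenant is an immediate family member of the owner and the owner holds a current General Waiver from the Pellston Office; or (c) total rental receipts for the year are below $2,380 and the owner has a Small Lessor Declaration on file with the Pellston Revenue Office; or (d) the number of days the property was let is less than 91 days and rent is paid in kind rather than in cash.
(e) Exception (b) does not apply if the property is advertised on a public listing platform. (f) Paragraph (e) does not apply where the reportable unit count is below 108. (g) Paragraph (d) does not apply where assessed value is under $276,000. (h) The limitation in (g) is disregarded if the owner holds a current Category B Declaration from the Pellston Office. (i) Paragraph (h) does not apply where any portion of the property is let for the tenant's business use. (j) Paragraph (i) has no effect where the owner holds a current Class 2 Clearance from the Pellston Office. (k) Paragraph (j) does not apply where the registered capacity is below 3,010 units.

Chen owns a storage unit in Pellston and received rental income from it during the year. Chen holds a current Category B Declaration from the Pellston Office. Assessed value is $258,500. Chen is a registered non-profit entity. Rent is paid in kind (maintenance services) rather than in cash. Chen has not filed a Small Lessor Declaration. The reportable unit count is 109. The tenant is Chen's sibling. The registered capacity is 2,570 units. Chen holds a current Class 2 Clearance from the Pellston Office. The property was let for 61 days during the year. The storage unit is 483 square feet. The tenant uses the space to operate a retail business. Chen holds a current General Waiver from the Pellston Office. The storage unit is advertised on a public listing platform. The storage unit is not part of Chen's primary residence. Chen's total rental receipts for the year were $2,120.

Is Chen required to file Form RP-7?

Yes — Chen must file Form RP-7.

Exception (a) fails — the storage unit is not part of the primary residence.
All of (b)'s requirements are met (the tenant is an immediate family member; a current General Waiver is held). But applying paragraphs (e)–(f): (e) applies — the property is publicly advertised. (f), which would lift (e), does not operate here — the reportable unit count is 109, not below 108. (b) is therefore removed.
Exception (c) does not apply: no Small Lessor Declaration is on file.
Exception (d) is satisfied on its face — the number of days the property was let is 61 days, less than the 91 days limit; rent is paid in kind. However, paragraphs (g)–(k) must be considered: (g) operates against (d): assessed value is $258,500, under the $276,000 limit. (h) is triggered (a current Category B Declaration is held), but is displaced by (i): (i) is engaged — the space is let for business use. (j) is engaged (a current Class 2 Clearance is held), but yields to (k): (k) is engaged — the registered capacity is 2,570 units, below the 3,010 units limit. So (d) is unavailable.
None of the exceptions is available; § 78 applies in full.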